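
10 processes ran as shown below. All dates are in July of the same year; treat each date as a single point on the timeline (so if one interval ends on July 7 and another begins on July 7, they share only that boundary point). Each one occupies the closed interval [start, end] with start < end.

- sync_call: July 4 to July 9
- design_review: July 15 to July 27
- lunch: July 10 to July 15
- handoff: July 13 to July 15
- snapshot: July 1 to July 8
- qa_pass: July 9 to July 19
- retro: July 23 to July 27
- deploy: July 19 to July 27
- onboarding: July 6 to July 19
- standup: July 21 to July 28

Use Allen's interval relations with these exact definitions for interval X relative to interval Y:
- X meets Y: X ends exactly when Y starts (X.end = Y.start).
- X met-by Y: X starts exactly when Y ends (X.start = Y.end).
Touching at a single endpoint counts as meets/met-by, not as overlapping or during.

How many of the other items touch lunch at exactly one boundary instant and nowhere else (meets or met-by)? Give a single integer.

1

Target lunch = [July 10, July 15].
deploy [July 19, July 27] → after → no.
design_review [July 15, July 27] → met-by → counts.
handoff [July 13, July 15] → finishes → no.
onboarding [July 6, July 19] → contains → no.
qa_pass [July 9, July 19] → contains → no.
retro [July 23, July 27] → after → no.
snapshot [July 1, July 8] → before → no.
standup [July 21, July 28] → after → no.
sync_call [July 4, July 9] → before → no.
Total: 1.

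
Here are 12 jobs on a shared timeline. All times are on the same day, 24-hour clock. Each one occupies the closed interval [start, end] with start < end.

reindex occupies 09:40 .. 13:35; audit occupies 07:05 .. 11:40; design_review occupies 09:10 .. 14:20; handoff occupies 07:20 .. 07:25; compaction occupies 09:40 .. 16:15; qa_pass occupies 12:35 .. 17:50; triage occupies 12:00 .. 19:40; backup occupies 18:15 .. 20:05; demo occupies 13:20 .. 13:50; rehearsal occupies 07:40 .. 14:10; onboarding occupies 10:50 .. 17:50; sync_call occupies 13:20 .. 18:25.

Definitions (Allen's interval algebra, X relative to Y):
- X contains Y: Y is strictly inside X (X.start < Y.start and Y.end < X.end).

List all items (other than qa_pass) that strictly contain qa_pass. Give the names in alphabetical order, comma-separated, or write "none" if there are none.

Target qa_pass = [12:35, 17:50].
audit [07:05, 11:40] → before → no.
backup [18:15, 20:05] → after → no.
compaction [09:40, 16:15] → overlaps → no.
demo [13:20, 13:50] → during → no.
design_review [09:10, 14:20] → overlaps → no.
handoff [07:20, 07:25] → before → no.
onboarding [10:50, 17:50] → finished-by → no.
rehearsal [07:40, 14:10] → overlaps → no.
reindex [09:40, 13:35] → overlaps → no.
sync_call [13:20, 18:25] → overlapped-by → no.
triage [12:00, 19:40] → contains → yes.
Result: triage.

triage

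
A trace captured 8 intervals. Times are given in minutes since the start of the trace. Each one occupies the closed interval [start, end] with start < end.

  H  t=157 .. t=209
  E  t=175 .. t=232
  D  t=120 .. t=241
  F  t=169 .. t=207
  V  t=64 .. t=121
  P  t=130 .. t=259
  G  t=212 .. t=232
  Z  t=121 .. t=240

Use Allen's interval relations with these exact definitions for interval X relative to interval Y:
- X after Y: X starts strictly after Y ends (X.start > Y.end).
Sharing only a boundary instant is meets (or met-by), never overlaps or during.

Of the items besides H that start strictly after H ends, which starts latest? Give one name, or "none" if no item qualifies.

G

Target H = [t=157, t=209].
D [t=120, t=241] → contains → excluded.
E [t=175, t=232] → overlapped-by → excluded.
F [t=169, t=207] → during → excluded.
G [t=212, t=232] → after → candidate.
P [t=130, t=259] → contains → excluded.
V [t=64, t=121] → before → excluded.
Z [t=121, t=240] → contains → excluded.
Among candidates, latest start is t=212 → G.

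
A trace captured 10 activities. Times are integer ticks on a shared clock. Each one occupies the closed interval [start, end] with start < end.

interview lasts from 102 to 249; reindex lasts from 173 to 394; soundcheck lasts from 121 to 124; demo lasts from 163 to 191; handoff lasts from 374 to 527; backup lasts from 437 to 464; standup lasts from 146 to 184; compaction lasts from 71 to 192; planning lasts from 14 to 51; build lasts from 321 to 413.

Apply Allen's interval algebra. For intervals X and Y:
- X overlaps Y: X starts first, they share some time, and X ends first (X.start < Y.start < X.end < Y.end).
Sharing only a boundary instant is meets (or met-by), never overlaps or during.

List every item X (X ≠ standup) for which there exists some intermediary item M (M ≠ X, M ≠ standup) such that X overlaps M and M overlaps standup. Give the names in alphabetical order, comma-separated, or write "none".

none

Target standup = [146, 184].
Intermediaries M with M overlaps standup: none.
Union: none.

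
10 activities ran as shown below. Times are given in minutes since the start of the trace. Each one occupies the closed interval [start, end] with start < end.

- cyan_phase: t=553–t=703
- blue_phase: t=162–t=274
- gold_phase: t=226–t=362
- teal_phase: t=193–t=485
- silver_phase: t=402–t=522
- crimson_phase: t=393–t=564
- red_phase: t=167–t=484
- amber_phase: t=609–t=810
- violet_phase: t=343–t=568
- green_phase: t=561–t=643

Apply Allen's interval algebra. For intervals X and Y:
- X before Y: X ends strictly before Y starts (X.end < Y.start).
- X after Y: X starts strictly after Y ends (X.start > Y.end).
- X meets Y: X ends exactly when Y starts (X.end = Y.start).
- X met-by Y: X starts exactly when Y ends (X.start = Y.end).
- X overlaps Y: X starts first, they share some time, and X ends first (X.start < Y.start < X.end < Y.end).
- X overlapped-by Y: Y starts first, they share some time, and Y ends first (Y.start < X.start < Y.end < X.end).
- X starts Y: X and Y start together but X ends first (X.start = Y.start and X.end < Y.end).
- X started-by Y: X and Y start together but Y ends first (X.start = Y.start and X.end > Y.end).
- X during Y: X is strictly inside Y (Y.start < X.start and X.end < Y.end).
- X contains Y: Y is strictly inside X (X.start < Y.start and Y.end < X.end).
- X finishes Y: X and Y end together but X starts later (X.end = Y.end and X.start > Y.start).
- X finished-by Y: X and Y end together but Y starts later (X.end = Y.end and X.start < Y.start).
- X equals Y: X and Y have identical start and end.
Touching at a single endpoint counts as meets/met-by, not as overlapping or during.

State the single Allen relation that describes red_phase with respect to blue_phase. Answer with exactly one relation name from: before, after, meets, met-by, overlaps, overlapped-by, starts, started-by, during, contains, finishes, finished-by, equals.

overlapped-by

red_phase = [t=167, t=484]; blue_phase = [t=162, t=274].
Compare endpoints: red_phase.start > blue_phase.start, red_phase.start < blue_phase.end, red_phase.end > blue_phase.start, red_phase.end > blue_phase.end.
That pattern is 'overlapped-by'.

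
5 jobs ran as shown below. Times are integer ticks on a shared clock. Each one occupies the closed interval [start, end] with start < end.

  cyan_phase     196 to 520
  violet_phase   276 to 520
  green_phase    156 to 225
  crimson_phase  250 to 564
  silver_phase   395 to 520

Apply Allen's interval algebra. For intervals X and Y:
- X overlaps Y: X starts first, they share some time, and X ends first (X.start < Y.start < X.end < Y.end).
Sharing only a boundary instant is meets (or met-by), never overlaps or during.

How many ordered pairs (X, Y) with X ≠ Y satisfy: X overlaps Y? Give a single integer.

Checking all 20 ordered pairs for relation 'overlaps'; matching pairs in alphabetical order:
(cyan_phase, crimson_phase): cyan_phase overlaps crimson_phase ✓
(green_phase, cyan_phase): green_phase overlaps cyan_phase ✓
Count: 2.

2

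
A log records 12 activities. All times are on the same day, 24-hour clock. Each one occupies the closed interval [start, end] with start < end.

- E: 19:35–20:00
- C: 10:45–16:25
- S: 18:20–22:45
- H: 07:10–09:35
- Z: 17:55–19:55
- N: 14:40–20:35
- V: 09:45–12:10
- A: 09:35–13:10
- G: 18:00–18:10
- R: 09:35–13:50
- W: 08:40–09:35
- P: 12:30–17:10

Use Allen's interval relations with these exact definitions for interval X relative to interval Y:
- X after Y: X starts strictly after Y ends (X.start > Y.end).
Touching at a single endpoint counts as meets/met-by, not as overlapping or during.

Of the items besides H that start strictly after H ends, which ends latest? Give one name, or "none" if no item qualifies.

Target H = [07:10, 09:35].
A [09:35, 13:10] → met-by → excluded.
C [10:45, 16:25] → after → candidate.
E [19:35, 20:00] → after → candidate.
G [18:00, 18:10] → after → candidate.
N [14:40, 20:35] → after → candidate.
P [12:30, 17:10] → after → candidate.
R [09:35, 13:50] → met-by → excluded.
S [18:20, 22:45] → after → candidate.
V [09:45, 12:10] → after → candidate.
W [08:40, 09:35] → finishes → excluded.
Z [17:55, 19:55] → after → candidate.
Among candidates, latest end is 22:45 → S.

S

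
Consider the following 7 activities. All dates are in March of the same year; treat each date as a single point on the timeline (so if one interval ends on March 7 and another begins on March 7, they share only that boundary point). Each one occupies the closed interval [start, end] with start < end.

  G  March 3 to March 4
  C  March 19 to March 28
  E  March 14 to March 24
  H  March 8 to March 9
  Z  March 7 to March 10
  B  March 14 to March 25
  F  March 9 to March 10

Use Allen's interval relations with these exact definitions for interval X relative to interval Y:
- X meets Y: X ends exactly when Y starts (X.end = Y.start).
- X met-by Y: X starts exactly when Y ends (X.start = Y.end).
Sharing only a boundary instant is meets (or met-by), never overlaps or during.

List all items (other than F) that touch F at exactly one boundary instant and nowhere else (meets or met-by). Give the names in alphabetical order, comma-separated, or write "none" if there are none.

H

Target F = [March 9, March 10].
B [March 14, March 25] → after → no.
C [March 19, March 28] → after → no.
E [March 14, March 24] → after → no.
G [March 3, March 4] → before → no.
H [March 8, March 9] → meets → yes.
Z [March 7, March 10] → finished-by → no.
Result: H.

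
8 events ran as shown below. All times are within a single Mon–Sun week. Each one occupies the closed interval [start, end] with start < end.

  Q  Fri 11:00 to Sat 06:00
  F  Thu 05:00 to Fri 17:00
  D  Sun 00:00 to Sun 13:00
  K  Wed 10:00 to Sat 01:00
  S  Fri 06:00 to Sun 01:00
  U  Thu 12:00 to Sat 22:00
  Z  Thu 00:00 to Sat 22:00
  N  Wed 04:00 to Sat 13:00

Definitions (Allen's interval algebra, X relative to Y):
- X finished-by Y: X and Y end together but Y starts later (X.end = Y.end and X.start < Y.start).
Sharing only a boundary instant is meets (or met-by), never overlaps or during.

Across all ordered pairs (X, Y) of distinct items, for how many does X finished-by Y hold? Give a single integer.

Checking all 56 ordered pairs for relation 'finished-by'; matching pairs in alphabetical order:
(Z, U): Z finished-by U ✓
Count: 1.

1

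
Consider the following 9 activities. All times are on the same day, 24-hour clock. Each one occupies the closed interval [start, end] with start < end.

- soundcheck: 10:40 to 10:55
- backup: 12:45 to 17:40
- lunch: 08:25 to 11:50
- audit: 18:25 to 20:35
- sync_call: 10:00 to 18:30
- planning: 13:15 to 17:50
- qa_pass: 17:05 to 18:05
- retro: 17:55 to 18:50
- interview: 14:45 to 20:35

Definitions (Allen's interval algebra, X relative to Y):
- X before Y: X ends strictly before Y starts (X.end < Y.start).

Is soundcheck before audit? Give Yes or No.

soundcheck = [10:40, 10:55], audit = [18:25, 20:35].
Actual relation of soundcheck to audit: before.
Asked whether 'before' holds → Yes.

Yes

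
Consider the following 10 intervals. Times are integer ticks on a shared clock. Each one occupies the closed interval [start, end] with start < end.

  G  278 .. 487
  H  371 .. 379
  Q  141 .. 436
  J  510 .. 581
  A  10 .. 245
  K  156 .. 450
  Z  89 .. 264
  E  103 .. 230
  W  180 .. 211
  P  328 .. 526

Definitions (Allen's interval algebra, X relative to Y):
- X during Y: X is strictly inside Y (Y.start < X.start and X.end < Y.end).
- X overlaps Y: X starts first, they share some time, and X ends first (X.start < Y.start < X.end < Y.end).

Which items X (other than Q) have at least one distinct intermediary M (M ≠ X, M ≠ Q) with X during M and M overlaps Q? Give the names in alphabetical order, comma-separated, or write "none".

E, W

Target Q = [141, 436].
Intermediaries M with M overlaps Q: A, E, Z.
Via A — items with X during A: E, W.
Via E — items with X during E: W.
Via Z — items with X during Z: E, W.
Union: E, W.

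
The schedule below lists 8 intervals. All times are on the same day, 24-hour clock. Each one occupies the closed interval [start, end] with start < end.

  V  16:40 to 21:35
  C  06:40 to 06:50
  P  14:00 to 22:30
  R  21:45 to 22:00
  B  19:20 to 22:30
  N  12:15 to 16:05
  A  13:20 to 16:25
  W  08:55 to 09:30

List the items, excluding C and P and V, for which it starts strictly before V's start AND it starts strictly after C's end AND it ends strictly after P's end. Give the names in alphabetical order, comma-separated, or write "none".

none

Conditions: its start is strictly before V's start (X.start < 16:40) AND its start is strictly after C's end (X.start > 06:50) AND its end is strictly after P's end (X.end > 22:30).
A: start 13:20 < 16:40? ✓; start 13:20 > 06:50? ✓; end 16:25 > 22:30? ✗ → no.
B: start 19:20 < 16:40? ✗; start 19:20 > 06:50? ✓; end 22:30 > 22:30? ✗ → no.
N: start 12:15 < 16:40? ✓; start 12:15 > 06:50? ✓; end 16:05 > 22:30? ✗ → no.
R: start 21:45 < 16:40? ✗; start 21:45 > 06:50? ✓; end 22:00 > 22:30? ✗ → no.
W: start 08:55 < 16:40? ✓; start 08:55 > 06:50? ✓; end 09:30 > 22:30? ✗ → no.
Result: none.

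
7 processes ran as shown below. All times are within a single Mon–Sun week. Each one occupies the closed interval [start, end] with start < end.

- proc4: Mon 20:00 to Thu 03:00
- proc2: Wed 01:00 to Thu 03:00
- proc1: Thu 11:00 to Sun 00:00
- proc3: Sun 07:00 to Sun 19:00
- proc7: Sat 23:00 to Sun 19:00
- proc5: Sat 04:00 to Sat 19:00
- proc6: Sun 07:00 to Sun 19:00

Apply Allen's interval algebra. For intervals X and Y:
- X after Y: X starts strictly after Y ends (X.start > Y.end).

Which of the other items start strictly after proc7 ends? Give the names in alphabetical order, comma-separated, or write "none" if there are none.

Target proc7 = [Sat 23:00, Sun 19:00].
proc1 [Thu 11:00, Sun 00:00] → overlaps → no.
proc2 [Wed 01:00, Thu 03:00] → before → no.
proc3 [Sun 07:00, Sun 19:00] → finishes → no.
proc4 [Mon 20:00, Thu 03:00] → before → no.
proc5 [Sat 04:00, Sat 19:00] → before → no.
proc6 [Sun 07:00, Sun 19:00] → finishes → no.
Result: none.

none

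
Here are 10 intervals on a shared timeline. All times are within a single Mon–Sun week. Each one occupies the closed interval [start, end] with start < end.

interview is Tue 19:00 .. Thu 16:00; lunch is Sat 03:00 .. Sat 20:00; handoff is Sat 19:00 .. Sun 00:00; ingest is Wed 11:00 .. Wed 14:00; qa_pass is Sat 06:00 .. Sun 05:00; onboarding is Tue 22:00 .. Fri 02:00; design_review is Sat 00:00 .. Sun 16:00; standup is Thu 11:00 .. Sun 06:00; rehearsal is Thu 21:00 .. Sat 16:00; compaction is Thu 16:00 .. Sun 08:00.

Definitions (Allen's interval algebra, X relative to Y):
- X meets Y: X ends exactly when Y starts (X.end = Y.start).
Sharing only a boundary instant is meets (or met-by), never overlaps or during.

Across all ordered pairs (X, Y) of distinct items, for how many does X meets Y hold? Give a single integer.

Checking all 90 ordered pairs for relation 'meets'; matching pairs in alphabetical order:
(interview, compaction): interview meets compaction ✓
Count: 1.

1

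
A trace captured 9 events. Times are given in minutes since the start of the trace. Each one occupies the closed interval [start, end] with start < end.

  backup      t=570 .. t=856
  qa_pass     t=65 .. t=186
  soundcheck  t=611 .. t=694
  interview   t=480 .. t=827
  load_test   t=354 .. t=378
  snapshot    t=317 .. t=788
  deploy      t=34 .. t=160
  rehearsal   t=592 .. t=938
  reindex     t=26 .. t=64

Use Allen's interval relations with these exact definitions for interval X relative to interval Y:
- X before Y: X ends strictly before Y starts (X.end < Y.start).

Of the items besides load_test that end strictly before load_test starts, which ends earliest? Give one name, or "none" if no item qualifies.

reindex

Target load_test = [t=354, t=378].
backup [t=570, t=856] → after → excluded.
deploy [t=34, t=160] → before → candidate.
interview [t=480, t=827] → after → excluded.
qa_pass [t=65, t=186] → before → candidate.
rehearsal [t=592, t=938] → after → excluded.
reindex [t=26, t=64] → before → candidate.
snapshot [t=317, t=788] → contains → excluded.
soundcheck [t=611, t=694] → after → excluded.
Among candidates, earliest end is t=64 → reindex.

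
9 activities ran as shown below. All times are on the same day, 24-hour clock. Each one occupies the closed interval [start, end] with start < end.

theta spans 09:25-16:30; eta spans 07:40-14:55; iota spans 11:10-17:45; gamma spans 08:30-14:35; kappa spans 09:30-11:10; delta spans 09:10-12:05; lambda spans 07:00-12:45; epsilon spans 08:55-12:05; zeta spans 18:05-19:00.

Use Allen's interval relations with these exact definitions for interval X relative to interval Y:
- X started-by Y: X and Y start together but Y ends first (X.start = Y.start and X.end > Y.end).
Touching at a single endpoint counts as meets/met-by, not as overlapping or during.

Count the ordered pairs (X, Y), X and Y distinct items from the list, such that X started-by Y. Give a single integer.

Checking all 72 ordered pairs for relation 'started-by'; matching pairs in alphabetical order:
No pair satisfies it.
Count: 0.

0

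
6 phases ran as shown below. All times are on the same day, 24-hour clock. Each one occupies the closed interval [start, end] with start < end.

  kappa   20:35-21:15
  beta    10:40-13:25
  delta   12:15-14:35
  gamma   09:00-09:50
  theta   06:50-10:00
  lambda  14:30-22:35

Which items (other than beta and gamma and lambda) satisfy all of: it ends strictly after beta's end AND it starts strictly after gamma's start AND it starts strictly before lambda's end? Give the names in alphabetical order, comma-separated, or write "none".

delta, kappa

Conditions: its end is strictly after beta's end (X.end > 13:25) AND its start is strictly after gamma's start (X.start > 09:00) AND its start is strictly before lambda's end (X.start < 22:35).
delta: end 14:35 > 13:25? ✓; start 12:15 > 09:00? ✓; start 12:15 < 22:35? ✓ → yes.
kappa: end 21:15 > 13:25? ✓; start 20:35 > 09:00? ✓; start 20:35 < 22:35? ✓ → yes.
theta: end 10:00 > 13:25? ✗; start 06:50 > 09:00? ✗; start 06:50 < 22:35? ✓ → no.
Result: delta, kappa.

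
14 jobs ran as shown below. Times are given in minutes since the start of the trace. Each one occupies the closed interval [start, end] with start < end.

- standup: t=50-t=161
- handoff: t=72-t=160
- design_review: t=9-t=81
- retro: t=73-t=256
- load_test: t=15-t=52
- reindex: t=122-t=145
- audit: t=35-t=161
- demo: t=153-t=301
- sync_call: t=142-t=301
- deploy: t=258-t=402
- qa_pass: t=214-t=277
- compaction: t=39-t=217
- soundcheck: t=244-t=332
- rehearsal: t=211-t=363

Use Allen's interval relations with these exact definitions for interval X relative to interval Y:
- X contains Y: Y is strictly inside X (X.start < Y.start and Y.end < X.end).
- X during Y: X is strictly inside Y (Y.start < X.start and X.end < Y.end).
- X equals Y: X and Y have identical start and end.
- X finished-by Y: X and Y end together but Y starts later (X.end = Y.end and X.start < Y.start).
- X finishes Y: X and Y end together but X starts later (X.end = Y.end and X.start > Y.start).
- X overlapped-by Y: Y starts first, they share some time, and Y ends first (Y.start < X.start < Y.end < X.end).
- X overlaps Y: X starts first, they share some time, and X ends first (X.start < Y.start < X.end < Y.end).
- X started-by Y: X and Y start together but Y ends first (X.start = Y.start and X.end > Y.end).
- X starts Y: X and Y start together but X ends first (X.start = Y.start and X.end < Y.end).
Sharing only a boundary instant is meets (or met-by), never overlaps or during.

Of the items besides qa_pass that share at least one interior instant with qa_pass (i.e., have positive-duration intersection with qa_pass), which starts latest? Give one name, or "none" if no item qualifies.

Target qa_pass = [t=214, t=277].
audit [t=35, t=161] → before → excluded.
compaction [t=39, t=217] → overlaps → candidate.
demo [t=153, t=301] → contains → candidate.
deploy [t=258, t=402] → overlapped-by → candidate.
design_review [t=9, t=81] → before → excluded.
handoff [t=72, t=160] → before → excluded.
load_test [t=15, t=52] → before → excluded.
rehearsal [t=211, t=363] → contains → candidate.
reindex [t=122, t=145] → before → excluded.
retro [t=73, t=256] → overlaps → candidate.
soundcheck [t=244, t=332] → overlapped-by → candidate.
standup [t=50, t=161] → before → excluded.
sync_call [t=142, t=301] → contains → candidate.
Among candidates, latest start is t=258 → deploy.

deploy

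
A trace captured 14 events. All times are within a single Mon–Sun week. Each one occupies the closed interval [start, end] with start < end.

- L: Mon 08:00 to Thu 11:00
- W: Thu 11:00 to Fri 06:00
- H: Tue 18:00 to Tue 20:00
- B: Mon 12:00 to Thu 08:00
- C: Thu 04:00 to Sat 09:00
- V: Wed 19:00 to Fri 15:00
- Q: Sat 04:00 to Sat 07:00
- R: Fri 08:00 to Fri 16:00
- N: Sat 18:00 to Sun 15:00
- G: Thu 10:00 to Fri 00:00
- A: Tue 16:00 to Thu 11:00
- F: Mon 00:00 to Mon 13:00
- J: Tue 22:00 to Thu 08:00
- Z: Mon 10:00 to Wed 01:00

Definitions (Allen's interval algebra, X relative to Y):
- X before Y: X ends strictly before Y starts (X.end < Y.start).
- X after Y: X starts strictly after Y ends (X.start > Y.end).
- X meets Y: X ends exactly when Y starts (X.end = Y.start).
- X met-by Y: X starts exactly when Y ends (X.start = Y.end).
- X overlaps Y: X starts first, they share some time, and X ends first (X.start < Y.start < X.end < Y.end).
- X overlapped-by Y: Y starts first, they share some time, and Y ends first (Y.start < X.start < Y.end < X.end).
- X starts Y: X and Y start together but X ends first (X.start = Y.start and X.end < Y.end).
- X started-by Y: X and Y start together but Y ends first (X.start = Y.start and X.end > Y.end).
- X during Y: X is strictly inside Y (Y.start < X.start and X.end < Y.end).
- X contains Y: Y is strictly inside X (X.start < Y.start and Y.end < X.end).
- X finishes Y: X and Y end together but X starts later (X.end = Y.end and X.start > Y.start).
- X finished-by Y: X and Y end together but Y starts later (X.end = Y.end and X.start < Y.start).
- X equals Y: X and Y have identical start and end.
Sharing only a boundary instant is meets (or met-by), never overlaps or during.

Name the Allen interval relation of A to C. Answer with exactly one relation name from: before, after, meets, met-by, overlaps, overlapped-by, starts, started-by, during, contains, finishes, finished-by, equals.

A = [Tue 16:00, Thu 11:00]; C = [Thu 04:00, Sat 09:00].
Compare endpoints: A.start < C.start, A.start < C.end, A.end > C.start, A.end < C.end.
That pattern is 'overlaps'.

overlaps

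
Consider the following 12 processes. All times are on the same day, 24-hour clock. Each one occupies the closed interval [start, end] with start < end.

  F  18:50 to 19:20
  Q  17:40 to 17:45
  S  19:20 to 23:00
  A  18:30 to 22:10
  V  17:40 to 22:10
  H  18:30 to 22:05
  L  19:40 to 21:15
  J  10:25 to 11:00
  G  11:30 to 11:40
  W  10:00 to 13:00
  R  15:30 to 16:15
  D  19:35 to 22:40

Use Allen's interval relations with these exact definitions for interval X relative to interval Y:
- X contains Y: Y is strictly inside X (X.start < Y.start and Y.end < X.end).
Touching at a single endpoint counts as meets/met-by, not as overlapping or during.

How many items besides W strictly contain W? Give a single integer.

0

Target W = [10:00, 13:00].
A [18:30, 22:10] → after → no.
D [19:35, 22:40] → after → no.
F [18:50, 19:20] → after → no.
G [11:30, 11:40] → during → no.
H [18:30, 22:05] → after → no.
J [10:25, 11:00] → during → no.
L [19:40, 21:15] → after → no.
Q [17:40, 17:45] → after → no.
R [15:30, 16:15] → after → no.
S [19:20, 23:00] → after → no.
V [17:40, 22:10] → after → no.
Total: 0.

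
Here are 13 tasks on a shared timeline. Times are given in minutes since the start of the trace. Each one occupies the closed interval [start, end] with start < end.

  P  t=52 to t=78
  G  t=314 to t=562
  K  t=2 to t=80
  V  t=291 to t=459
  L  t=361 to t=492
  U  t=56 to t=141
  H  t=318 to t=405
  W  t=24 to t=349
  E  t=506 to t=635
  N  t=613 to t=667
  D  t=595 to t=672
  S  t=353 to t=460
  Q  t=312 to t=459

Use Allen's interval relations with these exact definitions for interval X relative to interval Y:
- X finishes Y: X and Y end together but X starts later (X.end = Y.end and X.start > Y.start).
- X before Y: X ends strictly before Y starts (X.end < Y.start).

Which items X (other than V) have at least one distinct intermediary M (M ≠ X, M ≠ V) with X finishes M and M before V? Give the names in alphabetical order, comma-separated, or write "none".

Target V = [t=291, t=459].
Intermediaries M with M before V: K, P, U.
Via K — items with X finishes K: none.
Via P — items with X finishes P: none.
Via U — items with X finishes U: none.
Union: none.

none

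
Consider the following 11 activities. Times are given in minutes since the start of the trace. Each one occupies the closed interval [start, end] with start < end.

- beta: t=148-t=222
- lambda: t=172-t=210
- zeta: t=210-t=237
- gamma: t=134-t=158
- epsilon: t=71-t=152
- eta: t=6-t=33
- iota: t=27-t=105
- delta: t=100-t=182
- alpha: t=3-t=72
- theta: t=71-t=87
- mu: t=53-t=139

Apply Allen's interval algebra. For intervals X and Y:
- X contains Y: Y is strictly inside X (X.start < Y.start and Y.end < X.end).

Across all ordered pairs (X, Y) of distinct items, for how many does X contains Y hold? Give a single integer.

Checking all 110 ordered pairs for relation 'contains'; matching pairs in alphabetical order:
(alpha, eta): alpha contains eta ✓
(beta, lambda): beta contains lambda ✓
(delta, gamma): delta contains gamma ✓
(iota, theta): iota contains theta ✓
(mu, theta): mu contains theta ✓
Count: 5.

5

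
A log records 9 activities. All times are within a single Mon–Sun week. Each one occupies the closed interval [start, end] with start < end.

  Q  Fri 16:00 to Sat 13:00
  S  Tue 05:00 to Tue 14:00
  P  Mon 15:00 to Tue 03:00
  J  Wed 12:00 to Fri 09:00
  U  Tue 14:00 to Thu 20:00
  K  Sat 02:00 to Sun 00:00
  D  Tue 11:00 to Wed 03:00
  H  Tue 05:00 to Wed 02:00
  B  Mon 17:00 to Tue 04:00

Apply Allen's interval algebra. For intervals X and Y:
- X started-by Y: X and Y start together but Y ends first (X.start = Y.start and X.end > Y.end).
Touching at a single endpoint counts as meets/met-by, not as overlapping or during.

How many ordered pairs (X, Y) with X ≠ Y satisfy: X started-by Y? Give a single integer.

1

Checking all 72 ordered pairs for relation 'started-by'; matching pairs in alphabetical order:
(H, S): H started-by S ✓
Count: 1.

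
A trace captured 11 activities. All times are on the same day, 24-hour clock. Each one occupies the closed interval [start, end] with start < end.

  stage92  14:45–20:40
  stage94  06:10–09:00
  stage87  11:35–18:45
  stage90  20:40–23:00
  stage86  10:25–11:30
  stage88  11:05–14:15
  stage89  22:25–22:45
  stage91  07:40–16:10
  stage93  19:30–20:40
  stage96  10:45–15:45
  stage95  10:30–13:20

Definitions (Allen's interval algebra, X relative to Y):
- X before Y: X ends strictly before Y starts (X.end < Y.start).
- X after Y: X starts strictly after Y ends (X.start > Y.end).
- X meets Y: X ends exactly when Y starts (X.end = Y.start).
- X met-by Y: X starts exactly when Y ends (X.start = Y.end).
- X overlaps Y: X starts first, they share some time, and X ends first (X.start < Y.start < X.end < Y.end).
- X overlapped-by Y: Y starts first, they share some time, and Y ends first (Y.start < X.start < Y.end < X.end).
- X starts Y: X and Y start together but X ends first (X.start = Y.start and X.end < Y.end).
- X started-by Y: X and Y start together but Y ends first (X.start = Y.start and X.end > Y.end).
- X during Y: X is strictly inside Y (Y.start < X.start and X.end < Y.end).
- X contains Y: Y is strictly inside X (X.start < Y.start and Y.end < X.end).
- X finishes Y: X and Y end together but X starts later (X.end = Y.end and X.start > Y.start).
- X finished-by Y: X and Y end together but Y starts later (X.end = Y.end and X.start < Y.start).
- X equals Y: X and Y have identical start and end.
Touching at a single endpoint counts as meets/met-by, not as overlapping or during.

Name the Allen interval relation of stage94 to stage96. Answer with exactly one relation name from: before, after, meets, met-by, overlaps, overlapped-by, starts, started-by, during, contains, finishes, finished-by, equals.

stage94 = [06:10, 09:00]; stage96 = [10:45, 15:45].
Compare endpoints: stage94.start < stage96.start, stage94.start < stage96.end, stage94.end < stage96.start, stage94.end < stage96.end.
That pattern is 'before'.

before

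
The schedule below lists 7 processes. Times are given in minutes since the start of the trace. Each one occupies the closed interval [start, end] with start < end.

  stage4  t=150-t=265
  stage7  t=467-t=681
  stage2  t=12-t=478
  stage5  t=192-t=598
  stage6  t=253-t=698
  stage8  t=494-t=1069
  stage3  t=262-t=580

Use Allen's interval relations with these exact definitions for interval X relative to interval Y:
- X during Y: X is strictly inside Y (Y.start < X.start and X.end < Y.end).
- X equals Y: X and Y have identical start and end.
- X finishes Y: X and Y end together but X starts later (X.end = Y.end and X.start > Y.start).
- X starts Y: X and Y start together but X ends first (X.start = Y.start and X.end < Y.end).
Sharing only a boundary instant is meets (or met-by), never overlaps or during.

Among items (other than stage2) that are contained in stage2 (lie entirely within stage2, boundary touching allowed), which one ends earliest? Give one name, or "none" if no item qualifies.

stage4

Target stage2 = [t=12, t=478].
stage3 [t=262, t=580] → overlapped-by → excluded.
stage4 [t=150, t=265] → during → candidate.
stage5 [t=192, t=598] → overlapped-by → excluded.
stage6 [t=253, t=698] → overlapped-by → excluded.
stage7 [t=467, t=681] → overlapped-by → excluded.
stage8 [t=494, t=1069] → after → excluded.
Among candidates, earliest end is t=265 → stage4.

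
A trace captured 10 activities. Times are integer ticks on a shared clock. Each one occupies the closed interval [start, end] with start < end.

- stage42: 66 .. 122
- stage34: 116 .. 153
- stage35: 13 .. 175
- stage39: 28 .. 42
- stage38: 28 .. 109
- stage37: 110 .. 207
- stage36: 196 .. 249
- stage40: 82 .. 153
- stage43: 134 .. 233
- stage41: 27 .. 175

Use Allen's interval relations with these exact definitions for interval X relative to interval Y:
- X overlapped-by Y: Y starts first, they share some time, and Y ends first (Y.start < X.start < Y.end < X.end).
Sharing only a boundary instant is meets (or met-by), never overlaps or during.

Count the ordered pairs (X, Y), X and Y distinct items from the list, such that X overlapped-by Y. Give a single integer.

15

Checking all 90 ordered pairs for relation 'overlapped-by'; matching pairs in alphabetical order:
(stage34, stage42): stage34 overlapped-by stage42 ✓
(stage36, stage37): stage36 overlapped-by stage37 ✓
(stage36, stage43): stage36 overlapped-by stage43 ✓
(stage37, stage35): stage37 overlapped-by stage35 ✓
(stage37, stage40): stage37 overlapped-by stage40 ✓
(stage37, stage41): stage37 overlapped-by stage41 ✓
(stage37, stage42): stage37 overlapped-by stage42 ✓
(stage40, stage38): stage40 overlapped-by stage38 ✓
(stage40, stage42): stage40 overlapped-by stage42 ✓
(stage42, stage38): stage42 overlapped-by stage38 ✓
(stage43, stage34): stage43 overlapped-by stage34 ✓
(stage43, stage35): stage43 overlapped-by stage35 ✓
(stage43, stage37): stage43 overlapped-by stage37 ✓
(stage43, stage40): stage43 overlapped-by stage40 ✓
(stage43, stage41): stage43 overlapped-by stage41 ✓
Count: 15.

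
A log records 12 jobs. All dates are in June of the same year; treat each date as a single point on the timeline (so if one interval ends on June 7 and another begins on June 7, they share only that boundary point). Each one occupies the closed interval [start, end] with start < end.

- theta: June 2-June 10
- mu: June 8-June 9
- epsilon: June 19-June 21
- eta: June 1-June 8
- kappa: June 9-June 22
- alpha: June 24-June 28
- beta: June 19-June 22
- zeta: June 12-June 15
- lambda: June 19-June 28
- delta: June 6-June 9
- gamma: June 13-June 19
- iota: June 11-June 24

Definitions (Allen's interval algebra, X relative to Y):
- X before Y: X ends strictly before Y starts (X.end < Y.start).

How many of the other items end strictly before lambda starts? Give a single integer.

Target lambda = [June 19, June 28].
alpha [June 24, June 28] → finishes → no.
beta [June 19, June 22] → starts → no.
delta [June 6, June 9] → before → counts.
epsilon [June 19, June 21] → starts → no.
eta [June 1, June 8] → before → counts.
gamma [June 13, June 19] → meets → no.
iota [June 11, June 24] → overlaps → no.
kappa [June 9, June 22] → overlaps → no.
mu [June 8, June 9] → before → counts.
theta [June 2, June 10] → before → counts.
zeta [June 12, June 15] → before → counts.
Total: 5.

5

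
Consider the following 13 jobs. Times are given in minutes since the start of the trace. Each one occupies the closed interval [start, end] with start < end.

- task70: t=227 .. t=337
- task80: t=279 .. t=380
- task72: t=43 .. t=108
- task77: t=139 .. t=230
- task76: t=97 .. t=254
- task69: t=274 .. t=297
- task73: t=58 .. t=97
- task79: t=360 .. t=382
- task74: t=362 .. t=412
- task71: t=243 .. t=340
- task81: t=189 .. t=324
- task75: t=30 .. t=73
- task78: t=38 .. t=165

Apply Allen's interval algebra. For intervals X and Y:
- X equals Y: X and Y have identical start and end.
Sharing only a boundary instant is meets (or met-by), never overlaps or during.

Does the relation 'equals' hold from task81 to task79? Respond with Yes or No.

No

task81 = [t=189, t=324], task79 = [t=360, t=382].
Actual relation of task81 to task79: before.
Asked whether 'equals' holds → No.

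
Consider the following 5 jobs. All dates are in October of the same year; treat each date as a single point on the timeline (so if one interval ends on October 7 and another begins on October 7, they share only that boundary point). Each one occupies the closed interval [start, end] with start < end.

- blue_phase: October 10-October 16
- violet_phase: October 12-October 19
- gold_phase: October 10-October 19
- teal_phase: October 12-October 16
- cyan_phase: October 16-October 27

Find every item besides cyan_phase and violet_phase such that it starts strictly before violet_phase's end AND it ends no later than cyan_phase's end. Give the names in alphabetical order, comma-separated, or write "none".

Conditions: its start is strictly before violet_phase's end (X.start < October 19) AND its end is no later than cyan_phase's end (X.end <= October 27).
blue_phase: start October 10 < October 19? ✓; end October 16 <= October 27? ✓ → yes.
gold_phase: start October 10 < October 19? ✓; end October 19 <= October 27? ✓ → yes.
teal_phase: start October 12 < October 19? ✓; end October 16 <= October 27? ✓ → yes.
Result: blue_phase, gold_phase, teal_phase.

blue_phase, gold_phase, teal_phase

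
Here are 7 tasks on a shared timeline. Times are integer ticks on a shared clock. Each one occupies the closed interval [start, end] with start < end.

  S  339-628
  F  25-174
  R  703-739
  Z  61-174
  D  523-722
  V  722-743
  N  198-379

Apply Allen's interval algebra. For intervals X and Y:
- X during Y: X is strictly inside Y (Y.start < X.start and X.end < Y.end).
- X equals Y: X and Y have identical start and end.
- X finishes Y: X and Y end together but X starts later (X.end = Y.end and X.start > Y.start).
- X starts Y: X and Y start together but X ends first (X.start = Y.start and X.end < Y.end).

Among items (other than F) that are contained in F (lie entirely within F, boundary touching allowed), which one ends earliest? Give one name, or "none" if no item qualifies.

Target F = [25, 174].
D [523, 722] → after → excluded.
N [198, 379] → after → excluded.
R [703, 739] → after → excluded.
S [339, 628] → after → excluded.
V [722, 743] → after → excluded.
Z [61, 174] → finishes → candidate.
Among candidates, earliest end is 174 → Z.

Z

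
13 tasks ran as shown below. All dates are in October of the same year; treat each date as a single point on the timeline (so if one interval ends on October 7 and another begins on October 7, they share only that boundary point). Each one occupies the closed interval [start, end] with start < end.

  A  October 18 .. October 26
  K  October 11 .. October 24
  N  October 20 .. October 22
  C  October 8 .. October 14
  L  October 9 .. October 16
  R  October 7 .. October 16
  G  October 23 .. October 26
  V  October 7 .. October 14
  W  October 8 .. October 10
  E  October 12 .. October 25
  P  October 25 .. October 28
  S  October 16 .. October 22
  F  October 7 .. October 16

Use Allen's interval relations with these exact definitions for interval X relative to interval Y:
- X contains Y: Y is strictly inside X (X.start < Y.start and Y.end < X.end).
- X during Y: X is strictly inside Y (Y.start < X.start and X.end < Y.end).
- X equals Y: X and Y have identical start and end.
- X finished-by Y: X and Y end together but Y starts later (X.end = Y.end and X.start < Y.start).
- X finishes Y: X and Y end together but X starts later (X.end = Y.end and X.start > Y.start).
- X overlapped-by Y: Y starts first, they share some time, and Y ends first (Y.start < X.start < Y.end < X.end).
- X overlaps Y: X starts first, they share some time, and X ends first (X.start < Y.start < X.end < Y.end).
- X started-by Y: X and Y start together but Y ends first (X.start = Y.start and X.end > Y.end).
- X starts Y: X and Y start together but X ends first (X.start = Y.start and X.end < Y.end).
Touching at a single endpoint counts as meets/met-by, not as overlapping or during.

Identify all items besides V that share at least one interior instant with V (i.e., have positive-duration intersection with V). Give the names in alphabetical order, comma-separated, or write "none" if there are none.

Target V = [October 7, October 14].
A [October 18, October 26] → after → no.
C [October 8, October 14] → finishes → yes.
E [October 12, October 25] → overlapped-by → yes.
F [October 7, October 16] → started-by → yes.
G [October 23, October 26] → after → no.
K [October 11, October 24] → overlapped-by → yes.
L [October 9, October 16] → overlapped-by → yes.
N [October 20, October 22] → after → no.
P [October 25, October 28] → after → no.
R [October 7, October 16] → started-by → yes.
S [October 16, October 22] → after → no.
W [October 8, October 10] → during → yes.
Result: C, E, F, K, L, R, W.

C, E, F, K, L, R, W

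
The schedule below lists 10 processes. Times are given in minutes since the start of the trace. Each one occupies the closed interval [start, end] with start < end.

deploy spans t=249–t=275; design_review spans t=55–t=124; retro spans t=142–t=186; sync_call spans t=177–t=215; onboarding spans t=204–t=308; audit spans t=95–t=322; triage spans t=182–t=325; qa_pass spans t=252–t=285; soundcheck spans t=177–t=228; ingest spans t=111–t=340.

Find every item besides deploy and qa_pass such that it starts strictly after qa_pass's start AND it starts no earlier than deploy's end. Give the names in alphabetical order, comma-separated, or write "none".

none

Conditions: its start is strictly after qa_pass's start (X.start > t=252) AND its start is no earlier than deploy's end (X.start >= t=275).
audit: start t=95 > t=252? ✗; start t=95 >= t=275? ✗ → no.
design_review: start t=55 > t=252? ✗; start t=55 >= t=275? ✗ → no.
ingest: start t=111 > t=252? ✗; start t=111 >= t=275? ✗ → no.
onboarding: start t=204 > t=252? ✗; start t=204 >= t=275? ✗ → no.
retro: start t=142 > t=252? ✗; start t=142 >= t=275? ✗ → no.
soundcheck: start t=177 > t=252? ✗; start t=177 >= t=275? ✗ → no.
sync_call: start t=177 > t=252? ✗; start t=177 >= t=275? ✗ → no.
triage: start t=182 > t=252? ✗; start t=182 >= t=275? ✗ → no.
Result: none.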